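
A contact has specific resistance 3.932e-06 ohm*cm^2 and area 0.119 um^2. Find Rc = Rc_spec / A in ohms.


Step 1: Convert area to cm^2: 0.119 um^2 = 1.1900e-09 cm^2
Step 2: Rc = Rc_spec / A = 3.932e-06 / 1.1900e-09
Step 3: Rc = 3.30e+03 ohms

3.30e+03


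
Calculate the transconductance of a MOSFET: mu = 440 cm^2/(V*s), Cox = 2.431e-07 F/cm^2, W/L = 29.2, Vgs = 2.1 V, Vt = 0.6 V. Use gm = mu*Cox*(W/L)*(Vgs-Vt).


Step 1: Vov = Vgs - Vt = 2.1 - 0.6 = 1.5 V
Step 2: gm = mu * Cox * (W/L) * Vov
Step 3: gm = 440 * 2.431e-07 * 29.2 * 1.5 = 4.69e-03 S

4.69e-03


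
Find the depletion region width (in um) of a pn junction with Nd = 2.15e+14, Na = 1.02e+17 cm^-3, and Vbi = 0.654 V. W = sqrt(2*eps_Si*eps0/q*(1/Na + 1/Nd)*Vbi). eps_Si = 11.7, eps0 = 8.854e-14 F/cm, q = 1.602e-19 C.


Step 1: 1/Na + 1/Nd = 1/1.02e+17 + 1/2.15e+14 = 4.66097e-15
Step 2: 2*eps*eps0/q = 2*11.7*8.854e-14/1.602e-19 = 1.293281e+07
Step 3: W^2 = 1.293281e+07 * 4.66097e-15 * 0.654 = 3.94228e-08
Step 4: W = sqrt(3.94228e-08) = 1.986e-04 cm = 1.986 um

1.986


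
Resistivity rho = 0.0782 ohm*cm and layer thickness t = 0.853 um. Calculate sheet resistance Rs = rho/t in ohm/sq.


Step 1: Convert thickness to cm: t = 0.853 um = 8.5300e-05 cm
Step 2: Rs = rho / t = 0.0782 / 8.5300e-05
Step 3: Rs = 916.8 ohm/sq

916.8


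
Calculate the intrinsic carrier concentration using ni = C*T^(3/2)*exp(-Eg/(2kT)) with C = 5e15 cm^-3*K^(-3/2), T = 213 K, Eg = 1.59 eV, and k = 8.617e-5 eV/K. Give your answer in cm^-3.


Step 1: Compute kT = 8.617e-5 * 213 = 0.01835421 eV
Step 2: Exponent = -Eg/(2kT) = -1.59/(2*0.01835421) = -43.31431
Step 3: T^(3/2) = 213^1.5 = 3108.63
Step 4: ni = 5e15 * 3108.63 * exp(-43.31431) = 2.40e+00 cm^-3

2.40e+00


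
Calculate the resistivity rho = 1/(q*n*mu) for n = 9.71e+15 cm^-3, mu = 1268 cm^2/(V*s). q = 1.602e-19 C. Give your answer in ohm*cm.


Step 1: sigma = q * n * mu = 1.602e-19 * 9.71e+15 * 1268 = 1.97243e+00 S/cm
Step 2: rho = 1 / sigma = 1 / 1.97243e+00 = 0.507 ohm*cm

0.507


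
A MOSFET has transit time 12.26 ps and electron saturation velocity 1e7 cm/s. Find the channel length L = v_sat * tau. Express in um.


Step 1: tau in seconds = 12.26 ps * 1e-12 = 1.2260e-11 s
Step 2: L = v_sat * tau = 1e7 * 1.2260e-11 = 1.2260e-04 cm
Step 3: L in um = 1.2260e-04 * 1e4 = 1.226 um

1.226


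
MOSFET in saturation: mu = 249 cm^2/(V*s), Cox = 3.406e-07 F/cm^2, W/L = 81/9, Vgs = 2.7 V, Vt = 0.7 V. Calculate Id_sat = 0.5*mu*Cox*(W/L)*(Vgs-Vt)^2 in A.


Step 1: Overdrive voltage Vov = Vgs - Vt = 2.7 - 0.7 = 2.0 V
Step 2: W/L = 81/9 = 9
Step 3: Id = 0.5 * 249 * 3.406e-07 * 9 * 2.0^2
Step 4: Id = 1.53e-03 A

1.53e-03


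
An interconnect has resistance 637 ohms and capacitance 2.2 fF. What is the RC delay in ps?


Step 1: tau = R * C
Step 2: tau = 637 * 2.2 fF = 637 * 2.2e-15 F
Step 3: tau = 1.4014e-12 s = 1.4014 ps

1.4014


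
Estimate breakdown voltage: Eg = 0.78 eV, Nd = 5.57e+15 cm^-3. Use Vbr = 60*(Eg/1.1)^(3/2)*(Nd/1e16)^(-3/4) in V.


Step 1: Eg/1.1 = 0.78/1.1 = 0.709091
Step 2: (Eg/1.1)^1.5 = 0.709091^1.5 = 0.597108
Step 3: (Nd/1e16)^(-0.75) = (0.557)^(-0.75) = 1.550989
Step 4: Vbr = 60 * 0.597108 * 1.550989 = 55.6 V

55.6


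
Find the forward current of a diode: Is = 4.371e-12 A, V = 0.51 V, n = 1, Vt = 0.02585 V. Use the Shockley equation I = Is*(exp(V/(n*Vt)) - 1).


Step 1: V/(n*Vt) = 0.51/(1*0.02585) = 19.7292
Step 2: exp(19.7292) = 3.7007e+08
Step 3: I = 4.371e-12 * (3.7007e+08 - 1) = 1.62e-03 A

1.62e-03


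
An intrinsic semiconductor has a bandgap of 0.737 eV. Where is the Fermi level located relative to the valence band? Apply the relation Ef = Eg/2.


Step 1: For an intrinsic semiconductor, the Fermi level sits at midgap.
Step 2: Ef = Eg / 2 = 0.737 / 2 = 0.3685 eV

0.3685


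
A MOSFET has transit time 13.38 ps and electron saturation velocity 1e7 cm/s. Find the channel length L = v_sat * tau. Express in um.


Step 1: tau in seconds = 13.38 ps * 1e-12 = 1.3380e-11 s
Step 2: L = v_sat * tau = 1e7 * 1.3380e-11 = 1.3380e-04 cm
Step 3: L in um = 1.3380e-04 * 1e4 = 1.338 um

1.338


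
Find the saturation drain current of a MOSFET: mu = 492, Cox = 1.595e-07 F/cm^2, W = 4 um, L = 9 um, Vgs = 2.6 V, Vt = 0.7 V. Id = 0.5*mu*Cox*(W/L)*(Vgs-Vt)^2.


Step 1: Overdrive voltage Vov = Vgs - Vt = 2.6 - 0.7 = 1.9 V
Step 2: W/L = 4/9 = 0.444444
Step 3: Id = 0.5 * 492 * 1.595e-07 * 0.444444 * 1.9^2
Step 4: Id = 6.30e-05 A

6.30e-05


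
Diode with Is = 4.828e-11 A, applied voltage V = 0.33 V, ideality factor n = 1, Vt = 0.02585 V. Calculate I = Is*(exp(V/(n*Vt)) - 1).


Step 1: V/(n*Vt) = 0.33/(1*0.02585) = 12.7660
Step 2: exp(12.7660) = 3.5011e+05
Step 3: I = 4.828e-11 * (3.5011e+05 - 1) = 1.69e-05 A

1.69e-05


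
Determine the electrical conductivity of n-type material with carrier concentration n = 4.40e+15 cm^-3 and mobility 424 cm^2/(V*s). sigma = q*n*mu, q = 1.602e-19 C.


Step 1: sigma = q * n * mu
Step 2: sigma = 1.602e-19 * 4.40e+15 * 424
Step 3: sigma = 2.989e-01 S/cm

2.989e-01


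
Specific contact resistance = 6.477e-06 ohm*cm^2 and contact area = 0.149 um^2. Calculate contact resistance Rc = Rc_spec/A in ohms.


Step 1: Convert area to cm^2: 0.149 um^2 = 1.4900e-09 cm^2
Step 2: Rc = Rc_spec / A = 6.477e-06 / 1.4900e-09
Step 3: Rc = 4.35e+03 ohms

4.35e+03


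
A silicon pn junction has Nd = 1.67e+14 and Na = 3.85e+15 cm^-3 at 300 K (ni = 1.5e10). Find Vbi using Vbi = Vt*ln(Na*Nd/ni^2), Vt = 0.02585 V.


Step 1: Compute Na*Nd/ni^2 = 3.85e+15 * 1.67e+14 / (1.5e10)^2 = 2.8576e+09
Step 2: ln(2.8576e+09) = 21.7732
Step 3: Vbi = 0.02585 * 21.7732 = 0.563 V

0.563


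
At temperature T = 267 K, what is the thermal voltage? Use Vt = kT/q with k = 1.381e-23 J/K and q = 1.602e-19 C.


Step 1: kT = 1.381e-23 * 267 = 3.68727e-21 J
Step 2: Vt = kT/q = 3.68727e-21 / 1.602e-19
Step 3: Vt = 0.02302 V

0.02302


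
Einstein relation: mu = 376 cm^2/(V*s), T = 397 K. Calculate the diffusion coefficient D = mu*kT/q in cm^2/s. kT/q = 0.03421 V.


Step 1: D = mu * (kT/q)
Step 2: D = 376 * 0.03421
Step 3: D = 12.86 cm^2/s

12.86


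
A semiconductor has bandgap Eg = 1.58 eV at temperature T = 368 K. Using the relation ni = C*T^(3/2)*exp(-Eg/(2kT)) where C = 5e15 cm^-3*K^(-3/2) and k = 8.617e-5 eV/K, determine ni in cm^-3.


Step 1: Compute kT = 8.617e-5 * 368 = 0.03171056 eV
Step 2: Exponent = -Eg/(2kT) = -1.58/(2*0.03171056) = -24.91284
Step 3: T^(3/2) = 368^1.5 = 7059.46
Step 4: ni = 5e15 * 7059.46 * exp(-24.91284) = 5.35e+08 cm^-3

5.35e+08


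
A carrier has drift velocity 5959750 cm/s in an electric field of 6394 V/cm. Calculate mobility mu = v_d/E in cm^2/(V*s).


Step 1: mu = v_d / E
Step 2: mu = 5959750 / 6394
Step 3: mu = 932.08 cm^2/(V*s)

932.08


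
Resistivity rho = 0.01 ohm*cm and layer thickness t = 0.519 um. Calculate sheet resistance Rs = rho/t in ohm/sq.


Step 1: Convert thickness to cm: t = 0.519 um = 5.1900e-05 cm
Step 2: Rs = rho / t = 0.01 / 5.1900e-05
Step 3: Rs = 192.7 ohm/sq

192.7


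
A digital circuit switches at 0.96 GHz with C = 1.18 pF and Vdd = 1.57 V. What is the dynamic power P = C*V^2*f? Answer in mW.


Step 1: V^2 = 1.57^2 = 2.4649 V^2
Step 2: P = C*V^2*f = 1.18e-12 F * 2.4649 * 0.96e9 Hz
Step 3: P = 2.79223872e-03 W
Step 4: P = 2.792 mW

2.792


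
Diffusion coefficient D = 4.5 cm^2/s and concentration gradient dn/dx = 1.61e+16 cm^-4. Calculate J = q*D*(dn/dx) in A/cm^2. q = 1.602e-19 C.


Step 1: J = q * D * (dn/dx)
Step 2: J = 1.602e-19 * 4.5 * 1.61e+16
Step 3: J = 1.16e-02 A/cm^2

1.16e-02


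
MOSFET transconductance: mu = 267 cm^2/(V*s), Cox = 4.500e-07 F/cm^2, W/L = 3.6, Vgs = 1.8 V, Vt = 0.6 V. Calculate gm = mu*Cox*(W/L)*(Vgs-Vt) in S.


Step 1: Vov = Vgs - Vt = 1.8 - 0.6 = 1.2 V
Step 2: gm = mu * Cox * (W/L) * Vov
Step 3: gm = 267 * 4.500e-07 * 3.6 * 1.2 = 5.19e-04 S

5.19e-04


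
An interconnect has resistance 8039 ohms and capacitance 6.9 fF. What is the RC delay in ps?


Step 1: tau = R * C
Step 2: tau = 8039 * 6.9 fF = 8039 * 6.9e-15 F
Step 3: tau = 5.54691e-11 s = 55.4691 ps

55.4691


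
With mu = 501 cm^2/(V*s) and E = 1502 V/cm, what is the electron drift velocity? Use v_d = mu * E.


Step 1: v_d = mu * E
Step 2: v_d = 501 * 1502 = 752502
Step 3: v_d = 7.53e+05 cm/s

7.53e+05


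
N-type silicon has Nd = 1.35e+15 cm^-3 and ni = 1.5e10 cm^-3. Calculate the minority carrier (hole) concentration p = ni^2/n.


Step 1: Since Nd >> ni, n ≈ Nd = 1.35e+15 cm^-3
Step 2: p = ni^2 / n = (1.5e10)^2 / 1.35e+15
Step 3: p = 2.25e20 / 1.35e+15 = 1.67e+05 cm^-3

1.67e+05


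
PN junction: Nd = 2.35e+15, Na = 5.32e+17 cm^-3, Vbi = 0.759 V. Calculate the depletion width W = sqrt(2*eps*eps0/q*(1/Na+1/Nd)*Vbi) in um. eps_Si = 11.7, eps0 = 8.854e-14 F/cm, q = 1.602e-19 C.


Step 1: 1/Na + 1/Nd = 1/5.32e+17 + 1/2.35e+15 = 4.27412e-16
Step 2: 2*eps*eps0/q = 2*11.7*8.854e-14/1.602e-19 = 1.293281e+07
Step 3: W^2 = 1.293281e+07 * 4.27412e-16 * 0.759 = 4.19548e-09
Step 4: W = sqrt(4.19548e-09) = 6.477e-05 cm = 0.6477 um

0.6477


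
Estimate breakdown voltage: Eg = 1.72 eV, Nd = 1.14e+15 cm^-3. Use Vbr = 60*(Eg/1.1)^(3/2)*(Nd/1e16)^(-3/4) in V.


Step 1: Eg/1.1 = 1.72/1.1 = 1.563636
Step 2: (Eg/1.1)^1.5 = 1.563636^1.5 = 1.955255
Step 3: (Nd/1e16)^(-0.75) = (0.114)^(-0.75) = 5.097079
Step 4: Vbr = 60 * 1.955255 * 5.097079 = 598.0 V

598.0


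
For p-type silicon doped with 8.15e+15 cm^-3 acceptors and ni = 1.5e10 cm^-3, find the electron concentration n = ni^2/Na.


Step 1: Majority hole concentration p ≈ Na = 8.15e+15 cm^-3
Step 2: n = ni^2 / Na = (1.5e10)^2 / 8.15e+15
Step 3: n = 2.76e+04 cm^-3

2.76e+04


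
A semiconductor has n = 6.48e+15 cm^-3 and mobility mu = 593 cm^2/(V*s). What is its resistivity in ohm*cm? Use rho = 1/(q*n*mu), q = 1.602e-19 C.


Step 1: sigma = q * n * mu = 1.602e-19 * 6.48e+15 * 593 = 6.15591e-01 S/cm
Step 2: rho = 1 / sigma = 1 / 6.15591e-01 = 1.624 ohm*cm

1.624


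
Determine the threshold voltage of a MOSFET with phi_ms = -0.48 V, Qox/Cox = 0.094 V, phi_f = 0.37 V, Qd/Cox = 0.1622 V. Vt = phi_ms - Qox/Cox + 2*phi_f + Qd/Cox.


Step 1: Vt = phi_ms - Qox/Cox + 2*phi_f + Qd/Cox
Step 2: Vt = -0.48 - 0.094 + 2*0.37 + 0.1622
Step 3: Vt = -0.48 - 0.094 + 0.74 + 0.1622
Step 4: Vt = 0.3282 V

0.3282


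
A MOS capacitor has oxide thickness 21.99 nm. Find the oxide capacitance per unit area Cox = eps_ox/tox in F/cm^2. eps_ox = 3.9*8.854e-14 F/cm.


Step 1: eps_ox = 3.9 * 8.854e-14 = 3.45306e-13 F/cm
Step 2: tox in cm = 21.99 nm * 1e-7 = 2.1990e-06 cm
Step 3: Cox = 3.45306e-13 / 2.1990e-06 = 1.57e-07 F/cm^2

1.57e-07


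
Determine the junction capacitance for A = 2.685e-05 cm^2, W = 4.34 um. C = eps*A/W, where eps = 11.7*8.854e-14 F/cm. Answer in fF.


Step 1: eps_Si = 11.7 * 8.854e-14 = 1.035918e-12 F/cm
Step 2: W in cm = 4.34 * 1e-4 = 4.34e-04 cm
Step 3: C = 1.035918e-12 * 2.685e-05 / 4.34e-04 = 6.408848e-14 F
Step 4: C = 64.09 fF

64.09


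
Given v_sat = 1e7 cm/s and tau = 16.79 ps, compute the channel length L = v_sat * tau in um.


Step 1: tau in seconds = 16.79 ps * 1e-12 = 1.6790e-11 s
Step 2: L = v_sat * tau = 1e7 * 1.6790e-11 = 1.6790e-04 cm
Step 3: L in um = 1.6790e-04 * 1e4 = 1.679 um

1.679


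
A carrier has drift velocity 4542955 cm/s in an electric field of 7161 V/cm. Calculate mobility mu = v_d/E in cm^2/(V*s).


Step 1: mu = v_d / E
Step 2: mu = 4542955 / 7161
Step 3: mu = 634.4 cm^2/(V*s)

634.4


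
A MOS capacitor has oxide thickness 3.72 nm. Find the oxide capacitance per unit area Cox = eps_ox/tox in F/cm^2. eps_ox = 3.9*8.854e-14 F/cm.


Step 1: eps_ox = 3.9 * 8.854e-14 = 3.45306e-13 F/cm
Step 2: tox in cm = 3.72 nm * 1e-7 = 3.7200e-07 cm
Step 3: Cox = 3.45306e-13 / 3.7200e-07 = 9.28e-07 F/cm^2

9.28e-07


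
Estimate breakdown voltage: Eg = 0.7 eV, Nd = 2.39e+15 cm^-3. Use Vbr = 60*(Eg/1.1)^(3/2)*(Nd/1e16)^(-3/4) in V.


Step 1: Eg/1.1 = 0.7/1.1 = 0.636364
Step 2: (Eg/1.1)^1.5 = 0.636364^1.5 = 0.507643
Step 3: (Nd/1e16)^(-0.75) = (0.239)^(-0.75) = 2.925510
Step 4: Vbr = 60 * 0.507643 * 2.925510 = 89.1 V

89.1


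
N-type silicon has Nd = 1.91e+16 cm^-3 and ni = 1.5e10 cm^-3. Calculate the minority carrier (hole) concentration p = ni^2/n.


Step 1: Since Nd >> ni, n ≈ Nd = 1.91e+16 cm^-3
Step 2: p = ni^2 / n = (1.5e10)^2 / 1.91e+16
Step 3: p = 2.25e20 / 1.91e+16 = 1.18e+04 cm^-3

1.18e+04


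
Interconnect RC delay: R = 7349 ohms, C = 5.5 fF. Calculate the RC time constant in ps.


Step 1: tau = R * C
Step 2: tau = 7349 * 5.5 fF = 7349 * 5.5e-15 F
Step 3: tau = 4.04195e-11 s = 40.4195 ps

40.4195


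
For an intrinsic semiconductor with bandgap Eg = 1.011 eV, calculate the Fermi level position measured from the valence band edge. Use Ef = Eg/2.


Step 1: For an intrinsic semiconductor, the Fermi level sits at midgap.
Step 2: Ef = Eg / 2 = 1.011 / 2 = 0.5055 eV

0.5055


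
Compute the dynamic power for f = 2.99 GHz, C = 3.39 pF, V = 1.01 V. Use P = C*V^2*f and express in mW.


Step 1: V^2 = 1.01^2 = 1.0201 V^2
Step 2: P = C*V^2*f = 3.39e-12 F * 1.0201 * 2.99e9 Hz
Step 3: P = 1.033983561e-02 W
Step 4: P = 10.34 mW

10.34


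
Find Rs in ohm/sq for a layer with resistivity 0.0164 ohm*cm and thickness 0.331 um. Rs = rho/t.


Step 1: Convert thickness to cm: t = 0.331 um = 3.3100e-05 cm
Step 2: Rs = rho / t = 0.0164 / 3.3100e-05
Step 3: Rs = 495.5 ohm/sq

495.5


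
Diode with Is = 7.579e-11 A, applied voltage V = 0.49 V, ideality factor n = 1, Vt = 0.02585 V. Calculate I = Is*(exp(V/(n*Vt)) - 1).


Step 1: V/(n*Vt) = 0.49/(1*0.02585) = 18.9555
Step 2: exp(18.9555) = 1.7071e+08
Step 3: I = 7.579e-11 * (1.7071e+08 - 1) = 1.29e-02 A

1.29e-02


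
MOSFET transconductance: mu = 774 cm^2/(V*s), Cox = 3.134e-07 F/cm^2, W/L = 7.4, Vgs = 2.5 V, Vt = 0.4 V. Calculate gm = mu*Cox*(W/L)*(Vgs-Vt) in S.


Step 1: Vov = Vgs - Vt = 2.5 - 0.4 = 2.1 V
Step 2: gm = mu * Cox * (W/L) * Vov
Step 3: gm = 774 * 3.134e-07 * 7.4 * 2.1 = 3.77e-03 S

3.77e-03


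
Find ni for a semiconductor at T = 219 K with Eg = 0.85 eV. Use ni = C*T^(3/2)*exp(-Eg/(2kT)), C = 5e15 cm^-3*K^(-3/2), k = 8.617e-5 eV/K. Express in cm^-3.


Step 1: Compute kT = 8.617e-5 * 219 = 0.01887123 eV
Step 2: Exponent = -Eg/(2kT) = -0.85/(2*0.01887123) = -22.52105
Step 3: T^(3/2) = 219^1.5 = 3240.90
Step 4: ni = 5e15 * 3240.90 * exp(-22.52105) = 2.68e+09 cm^-3

2.68e+09


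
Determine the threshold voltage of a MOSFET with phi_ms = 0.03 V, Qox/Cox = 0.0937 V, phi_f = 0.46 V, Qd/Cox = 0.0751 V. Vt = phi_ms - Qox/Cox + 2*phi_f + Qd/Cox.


Step 1: Vt = phi_ms - Qox/Cox + 2*phi_f + Qd/Cox
Step 2: Vt = 0.03 - 0.0937 + 2*0.46 + 0.0751
Step 3: Vt = 0.03 - 0.0937 + 0.92 + 0.0751
Step 4: Vt = 0.9314 V

0.9314


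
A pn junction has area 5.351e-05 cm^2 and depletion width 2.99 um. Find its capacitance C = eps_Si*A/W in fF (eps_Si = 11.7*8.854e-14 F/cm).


Step 1: eps_Si = 11.7 * 8.854e-14 = 1.035918e-12 F/cm
Step 2: W in cm = 2.99 * 1e-4 = 2.99e-04 cm
Step 3: C = 1.035918e-12 * 5.351e-05 / 2.99e-04 = 1.853912e-13 F
Step 4: C = 185.39 fF

185.39


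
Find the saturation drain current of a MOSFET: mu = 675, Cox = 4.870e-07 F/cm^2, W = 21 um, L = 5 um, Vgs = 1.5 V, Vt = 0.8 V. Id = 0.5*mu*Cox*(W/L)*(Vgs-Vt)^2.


Step 1: Overdrive voltage Vov = Vgs - Vt = 1.5 - 0.8 = 0.7 V
Step 2: W/L = 21/5 = 4.2
Step 3: Id = 0.5 * 675 * 4.870e-07 * 4.2 * 0.7^2
Step 4: Id = 3.38e-04 A

3.38e-04


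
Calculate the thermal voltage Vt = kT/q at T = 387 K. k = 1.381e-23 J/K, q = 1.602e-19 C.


Step 1: kT = 1.381e-23 * 387 = 5.34447e-21 J
Step 2: Vt = kT/q = 5.34447e-21 / 1.602e-19
Step 3: Vt = 0.03336 V

0.03336


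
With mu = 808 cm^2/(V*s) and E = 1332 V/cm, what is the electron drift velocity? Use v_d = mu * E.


Step 1: v_d = mu * E
Step 2: v_d = 808 * 1332 = 1076256
Step 3: v_d = 1.08e+06 cm/s

1.08e+06


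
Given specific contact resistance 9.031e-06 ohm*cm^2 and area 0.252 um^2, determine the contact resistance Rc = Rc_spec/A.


Step 1: Convert area to cm^2: 0.252 um^2 = 2.5200e-09 cm^2
Step 2: Rc = Rc_spec / A = 9.031e-06 / 2.5200e-09
Step 3: Rc = 3.58e+03 ohms

3.58e+03


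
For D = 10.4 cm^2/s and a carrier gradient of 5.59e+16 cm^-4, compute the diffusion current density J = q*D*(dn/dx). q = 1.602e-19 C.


Step 1: J = q * D * (dn/dx)
Step 2: J = 1.602e-19 * 10.4 * 5.59e+16
Step 3: J = 9.31e-02 A/cm^2

9.31e-02


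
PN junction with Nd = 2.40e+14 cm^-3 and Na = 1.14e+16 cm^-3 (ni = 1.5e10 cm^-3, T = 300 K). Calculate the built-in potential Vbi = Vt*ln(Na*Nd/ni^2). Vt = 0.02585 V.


Step 1: Compute Na*Nd/ni^2 = 1.14e+16 * 2.40e+14 / (1.5e10)^2 = 1.2160e+10
Step 2: ln(1.2160e+10) = 23.2214
Step 3: Vbi = 0.02585 * 23.2214 = 0.6 V

0.6


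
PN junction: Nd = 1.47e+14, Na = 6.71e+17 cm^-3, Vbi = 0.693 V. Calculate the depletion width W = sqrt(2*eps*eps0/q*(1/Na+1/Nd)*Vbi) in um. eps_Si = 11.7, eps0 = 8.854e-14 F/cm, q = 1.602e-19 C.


Step 1: 1/Na + 1/Nd = 1/6.71e+17 + 1/1.47e+14 = 6.80421e-15
Step 2: 2*eps*eps0/q = 2*11.7*8.854e-14/1.602e-19 = 1.293281e+07
Step 3: W^2 = 1.293281e+07 * 6.80421e-15 * 0.693 = 6.09823e-08
Step 4: W = sqrt(6.09823e-08) = 2.469e-04 cm = 2.469 um

2.469


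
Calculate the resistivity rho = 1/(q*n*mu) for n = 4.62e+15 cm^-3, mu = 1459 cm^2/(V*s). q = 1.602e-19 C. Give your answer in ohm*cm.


Step 1: sigma = q * n * mu = 1.602e-19 * 4.62e+15 * 1459 = 1.07984e+00 S/cm
Step 2: rho = 1 / sigma = 1 / 1.07984e+00 = 0.9261 ohm*cm

0.9261


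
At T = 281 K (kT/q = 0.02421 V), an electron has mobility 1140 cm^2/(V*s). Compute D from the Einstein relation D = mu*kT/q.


Step 1: D = mu * (kT/q)
Step 2: D = 1140 * 0.02421
Step 3: D = 27.6 cm^2/s

27.6


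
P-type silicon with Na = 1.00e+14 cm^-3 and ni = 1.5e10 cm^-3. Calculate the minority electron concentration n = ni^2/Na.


Step 1: Majority hole concentration p ≈ Na = 1.00e+14 cm^-3
Step 2: n = ni^2 / Na = (1.5e10)^2 / 1.00e+14
Step 3: n = 2.25e+06 cm^-3

2.25e+06


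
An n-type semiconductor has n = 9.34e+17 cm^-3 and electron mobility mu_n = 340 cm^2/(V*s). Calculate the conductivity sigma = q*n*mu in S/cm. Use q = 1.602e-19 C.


Step 1: sigma = q * n * mu
Step 2: sigma = 1.602e-19 * 9.34e+17 * 340
Step 3: sigma = 5.087e+01 S/cm

5.087e+01


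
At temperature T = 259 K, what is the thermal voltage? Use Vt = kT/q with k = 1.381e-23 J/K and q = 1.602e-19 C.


Step 1: kT = 1.381e-23 * 259 = 3.57679e-21 J
Step 2: Vt = kT/q = 3.57679e-21 / 1.602e-19
Step 3: Vt = 0.02233 V

0.02233


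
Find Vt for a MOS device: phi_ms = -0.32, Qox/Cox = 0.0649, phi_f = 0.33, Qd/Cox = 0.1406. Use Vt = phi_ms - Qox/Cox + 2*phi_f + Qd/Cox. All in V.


Step 1: Vt = phi_ms - Qox/Cox + 2*phi_f + Qd/Cox
Step 2: Vt = -0.32 - 0.0649 + 2*0.33 + 0.1406
Step 3: Vt = -0.32 - 0.0649 + 0.66 + 0.1406
Step 4: Vt = 0.4157 V

0.4157


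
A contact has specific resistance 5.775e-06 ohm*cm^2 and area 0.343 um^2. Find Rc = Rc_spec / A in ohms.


Step 1: Convert area to cm^2: 0.343 um^2 = 3.4300e-09 cm^2
Step 2: Rc = Rc_spec / A = 5.775e-06 / 3.4300e-09
Step 3: Rc = 1.68e+03 ohms

1.68e+03


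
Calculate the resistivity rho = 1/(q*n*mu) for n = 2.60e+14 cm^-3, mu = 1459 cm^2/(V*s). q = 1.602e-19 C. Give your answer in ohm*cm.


Step 1: sigma = q * n * mu = 1.602e-19 * 2.60e+14 * 1459 = 6.07703e-02 S/cm
Step 2: rho = 1 / sigma = 1 / 6.07703e-02 = 16.46 ohm*cm

16.46


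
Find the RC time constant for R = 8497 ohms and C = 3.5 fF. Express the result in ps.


Step 1: tau = R * C
Step 2: tau = 8497 * 3.5 fF = 8497 * 3.5e-15 F
Step 3: tau = 2.97395e-11 s = 29.7395 ps

29.7395


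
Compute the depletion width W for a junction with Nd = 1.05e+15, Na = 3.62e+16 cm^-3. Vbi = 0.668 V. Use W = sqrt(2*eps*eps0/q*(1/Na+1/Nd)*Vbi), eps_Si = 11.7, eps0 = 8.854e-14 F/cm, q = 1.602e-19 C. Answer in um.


Step 1: 1/Na + 1/Nd = 1/3.62e+16 + 1/1.05e+15 = 9.80005e-16
Step 2: 2*eps*eps0/q = 2*11.7*8.854e-14/1.602e-19 = 1.293281e+07
Step 3: W^2 = 1.293281e+07 * 9.80005e-16 * 0.668 = 8.46638e-09
Step 4: W = sqrt(8.46638e-09) = 9.201e-05 cm = 0.9201 um

0.9201


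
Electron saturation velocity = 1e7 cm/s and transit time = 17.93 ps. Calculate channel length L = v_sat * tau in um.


Step 1: tau in seconds = 17.93 ps * 1e-12 = 1.7930e-11 s
Step 2: L = v_sat * tau = 1e7 * 1.7930e-11 = 1.7930e-04 cm
Step 3: L in um = 1.7930e-04 * 1e4 = 1.793 um

1.793


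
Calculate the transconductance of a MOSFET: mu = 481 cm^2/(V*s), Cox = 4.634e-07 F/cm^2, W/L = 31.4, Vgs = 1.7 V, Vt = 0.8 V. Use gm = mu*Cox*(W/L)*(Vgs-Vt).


Step 1: Vov = Vgs - Vt = 1.7 - 0.8 = 0.9 V
Step 2: gm = mu * Cox * (W/L) * Vov
Step 3: gm = 481 * 4.634e-07 * 31.4 * 0.9 = 6.30e-03 S

6.30e-03


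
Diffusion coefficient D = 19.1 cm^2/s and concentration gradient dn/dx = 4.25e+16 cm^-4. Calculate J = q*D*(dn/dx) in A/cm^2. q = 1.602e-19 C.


Step 1: J = q * D * (dn/dx)
Step 2: J = 1.602e-19 * 19.1 * 4.25e+16
Step 3: J = 1.30e-01 A/cm^2

1.30e-01


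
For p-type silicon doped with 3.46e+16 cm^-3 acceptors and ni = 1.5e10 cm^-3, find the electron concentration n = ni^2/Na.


Step 1: Majority hole concentration p ≈ Na = 3.46e+16 cm^-3
Step 2: n = ni^2 / Na = (1.5e10)^2 / 3.46e+16
Step 3: n = 6.50e+03 cm^-3

6.50e+03


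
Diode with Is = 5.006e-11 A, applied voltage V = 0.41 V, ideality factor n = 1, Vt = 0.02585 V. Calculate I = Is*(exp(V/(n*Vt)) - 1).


Step 1: V/(n*Vt) = 0.41/(1*0.02585) = 15.8607
Step 2: exp(15.8607) = 7.7306e+06
Step 3: I = 5.006e-11 * (7.7306e+06 - 1) = 3.87e-04 A

3.87e-04


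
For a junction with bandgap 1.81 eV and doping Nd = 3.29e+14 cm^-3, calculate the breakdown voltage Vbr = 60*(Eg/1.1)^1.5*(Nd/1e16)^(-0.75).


Step 1: Eg/1.1 = 1.81/1.1 = 1.645455
Step 2: (Eg/1.1)^1.5 = 1.645455^1.5 = 2.110712
Step 3: (Nd/1e16)^(-0.75) = (0.0329)^(-0.75) = 12.945030
Step 4: Vbr = 60 * 2.110712 * 12.945030 = 1639.4 V

1639.4


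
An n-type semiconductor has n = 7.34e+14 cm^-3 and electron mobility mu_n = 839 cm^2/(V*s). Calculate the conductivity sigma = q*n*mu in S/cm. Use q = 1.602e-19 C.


Step 1: sigma = q * n * mu
Step 2: sigma = 1.602e-19 * 7.34e+14 * 839
Step 3: sigma = 9.866e-02 S/cm

9.866e-02


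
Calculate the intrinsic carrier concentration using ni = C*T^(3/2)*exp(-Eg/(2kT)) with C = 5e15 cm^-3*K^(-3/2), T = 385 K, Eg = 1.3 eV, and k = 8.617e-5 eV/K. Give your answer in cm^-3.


Step 1: Compute kT = 8.617e-5 * 385 = 0.03317545 eV
Step 2: Exponent = -Eg/(2kT) = -1.3/(2*0.03317545) = -19.59280
Step 3: T^(3/2) = 385^1.5 = 7554.25
Step 4: ni = 5e15 * 7554.25 * exp(-19.59280) = 1.17e+11 cm^-3

1.17e+11


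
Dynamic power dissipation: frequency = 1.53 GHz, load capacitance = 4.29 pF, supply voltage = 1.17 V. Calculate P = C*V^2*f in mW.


Step 1: V^2 = 1.17^2 = 1.3689 V^2
Step 2: P = C*V^2*f = 4.29e-12 F * 1.3689 * 1.53e9 Hz
Step 3: P = 8.98504893e-03 W
Step 4: P = 8.985 mW

8.985


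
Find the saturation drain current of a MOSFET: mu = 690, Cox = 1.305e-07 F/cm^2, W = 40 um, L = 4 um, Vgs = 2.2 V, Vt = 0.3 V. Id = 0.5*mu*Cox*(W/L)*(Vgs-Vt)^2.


Step 1: Overdrive voltage Vov = Vgs - Vt = 2.2 - 0.3 = 1.9 V
Step 2: W/L = 40/4 = 10
Step 3: Id = 0.5 * 690 * 1.305e-07 * 10 * 1.9^2
Step 4: Id = 1.63e-03 A

1.63e-03


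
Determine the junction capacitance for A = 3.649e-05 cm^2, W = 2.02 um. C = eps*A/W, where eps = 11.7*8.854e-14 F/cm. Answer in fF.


Step 1: eps_Si = 11.7 * 8.854e-14 = 1.035918e-12 F/cm
Step 2: W in cm = 2.02 * 1e-4 = 2.02e-04 cm
Step 3: C = 1.035918e-12 * 3.649e-05 / 2.02e-04 = 1.871319e-13 F
Step 4: C = 187.13 fF

187.13


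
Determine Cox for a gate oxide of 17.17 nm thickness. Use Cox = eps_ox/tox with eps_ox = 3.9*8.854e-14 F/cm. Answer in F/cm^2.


Step 1: eps_ox = 3.9 * 8.854e-14 = 3.45306e-13 F/cm
Step 2: tox in cm = 17.17 nm * 1e-7 = 1.7170e-06 cm
Step 3: Cox = 3.45306e-13 / 1.7170e-06 = 2.01e-07 F/cm^2

2.01e-07


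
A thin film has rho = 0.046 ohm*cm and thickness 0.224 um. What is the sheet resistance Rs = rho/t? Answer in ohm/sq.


Step 1: Convert thickness to cm: t = 0.224 um = 2.2400e-05 cm
Step 2: Rs = rho / t = 0.046 / 2.2400e-05
Step 3: Rs = 2053.6 ohm/sq

2053.6


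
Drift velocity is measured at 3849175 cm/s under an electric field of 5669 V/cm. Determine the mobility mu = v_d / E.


Step 1: mu = v_d / E
Step 2: mu = 3849175 / 5669
Step 3: mu = 678.99 cm^2/(V*s)

678.99


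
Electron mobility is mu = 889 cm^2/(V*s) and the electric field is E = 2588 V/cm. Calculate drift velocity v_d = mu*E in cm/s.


Step 1: v_d = mu * E
Step 2: v_d = 889 * 2588 = 2300732
Step 3: v_d = 2.30e+06 cm/s

2.30e+06


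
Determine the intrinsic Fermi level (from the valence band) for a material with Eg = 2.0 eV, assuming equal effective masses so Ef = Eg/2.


Step 1: For an intrinsic semiconductor, the Fermi level sits at midgap.
Step 2: Ef = Eg / 2 = 2.0 / 2 = 1.0 eV

1.0


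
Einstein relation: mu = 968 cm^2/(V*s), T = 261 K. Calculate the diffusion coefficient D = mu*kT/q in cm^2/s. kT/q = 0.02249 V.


Step 1: D = mu * (kT/q)
Step 2: D = 968 * 0.02249
Step 3: D = 21.77 cm^2/s

21.77


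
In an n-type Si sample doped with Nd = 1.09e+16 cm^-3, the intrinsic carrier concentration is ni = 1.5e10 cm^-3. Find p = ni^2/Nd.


Step 1: Since Nd >> ni, n ≈ Nd = 1.09e+16 cm^-3
Step 2: p = ni^2 / n = (1.5e10)^2 / 1.09e+16
Step 3: p = 2.25e20 / 1.09e+16 = 2.06e+04 cm^-3

2.06e+04


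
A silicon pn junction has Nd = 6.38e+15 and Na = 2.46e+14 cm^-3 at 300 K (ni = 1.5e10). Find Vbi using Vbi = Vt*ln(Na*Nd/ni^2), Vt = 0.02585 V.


Step 1: Compute Na*Nd/ni^2 = 2.46e+14 * 6.38e+15 / (1.5e10)^2 = 6.9755e+09
Step 2: ln(6.9755e+09) = 22.6657
Step 3: Vbi = 0.02585 * 22.6657 = 0.586 V

0.586


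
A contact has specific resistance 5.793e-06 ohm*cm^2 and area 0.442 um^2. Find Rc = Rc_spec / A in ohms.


Step 1: Convert area to cm^2: 0.442 um^2 = 4.4200e-09 cm^2
Step 2: Rc = Rc_spec / A = 5.793e-06 / 4.4200e-09
Step 3: Rc = 1.31e+03 ohms

1.31e+03


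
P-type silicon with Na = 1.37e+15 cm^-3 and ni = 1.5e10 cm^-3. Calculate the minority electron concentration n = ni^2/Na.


Step 1: Majority hole concentration p ≈ Na = 1.37e+15 cm^-3
Step 2: n = ni^2 / Na = (1.5e10)^2 / 1.37e+15
Step 3: n = 1.64e+05 cm^-3

1.64e+05


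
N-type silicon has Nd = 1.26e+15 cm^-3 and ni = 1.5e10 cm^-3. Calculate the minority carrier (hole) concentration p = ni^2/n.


Step 1: Since Nd >> ni, n ≈ Nd = 1.26e+15 cm^-3
Step 2: p = ni^2 / n = (1.5e10)^2 / 1.26e+15
Step 3: p = 2.25e20 / 1.26e+15 = 1.79e+05 cm^-3

1.79e+05


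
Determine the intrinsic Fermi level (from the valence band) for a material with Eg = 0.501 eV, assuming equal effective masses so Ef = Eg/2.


Step 1: For an intrinsic semiconductor, the Fermi level sits at midgap.
Step 2: Ef = Eg / 2 = 0.501 / 2 = 0.2505 eV

0.2505


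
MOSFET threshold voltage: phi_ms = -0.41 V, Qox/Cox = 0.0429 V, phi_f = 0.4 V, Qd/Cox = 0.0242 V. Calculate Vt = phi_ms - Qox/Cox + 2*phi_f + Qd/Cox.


Step 1: Vt = phi_ms - Qox/Cox + 2*phi_f + Qd/Cox
Step 2: Vt = -0.41 - 0.0429 + 2*0.4 + 0.0242
Step 3: Vt = -0.41 - 0.0429 + 0.8 + 0.0242
Step 4: Vt = 0.3713 V

0.3713


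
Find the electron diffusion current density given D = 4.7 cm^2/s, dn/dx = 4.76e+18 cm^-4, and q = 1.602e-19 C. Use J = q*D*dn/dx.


Step 1: J = q * D * (dn/dx)
Step 2: J = 1.602e-19 * 4.7 * 4.76e+18
Step 3: J = 3.58e+00 A/cm^2

3.58e+00


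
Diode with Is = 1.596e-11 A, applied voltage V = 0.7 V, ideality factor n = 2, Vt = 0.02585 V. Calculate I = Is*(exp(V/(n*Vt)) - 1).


Step 1: V/(n*Vt) = 0.7/(2*0.02585) = 13.5397
Step 2: exp(13.5397) = 7.5896e+05
Step 3: I = 1.596e-11 * (7.5896e+05 - 1) = 1.21e-05 A

1.21e-05


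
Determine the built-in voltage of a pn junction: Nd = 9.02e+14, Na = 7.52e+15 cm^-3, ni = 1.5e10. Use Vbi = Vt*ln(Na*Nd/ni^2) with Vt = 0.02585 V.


Step 1: Compute Na*Nd/ni^2 = 7.52e+15 * 9.02e+14 / (1.5e10)^2 = 3.0147e+10
Step 2: ln(3.0147e+10) = 24.1294
Step 3: Vbi = 0.02585 * 24.1294 = 0.624 V

0.624


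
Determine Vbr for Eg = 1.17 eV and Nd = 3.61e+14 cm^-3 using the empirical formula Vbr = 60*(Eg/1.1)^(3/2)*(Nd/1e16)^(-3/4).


Step 1: Eg/1.1 = 1.17/1.1 = 1.063636
Step 2: (Eg/1.1)^1.5 = 1.063636^1.5 = 1.096957
Step 3: (Nd/1e16)^(-0.75) = (0.0361)^(-0.75) = 12.074512
Step 4: Vbr = 60 * 1.096957 * 12.074512 = 794.7 V

794.7


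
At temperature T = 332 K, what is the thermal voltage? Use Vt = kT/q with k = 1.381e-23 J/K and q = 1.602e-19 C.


Step 1: kT = 1.381e-23 * 332 = 4.58492e-21 J
Step 2: Vt = kT/q = 4.58492e-21 / 1.602e-19
Step 3: Vt = 0.02862 V

0.02862


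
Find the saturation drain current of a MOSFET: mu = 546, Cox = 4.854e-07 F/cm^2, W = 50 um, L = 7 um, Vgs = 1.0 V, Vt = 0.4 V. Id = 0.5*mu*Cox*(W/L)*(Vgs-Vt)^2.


Step 1: Overdrive voltage Vov = Vgs - Vt = 1.0 - 0.4 = 0.6 V
Step 2: W/L = 50/7 = 7.14286
Step 3: Id = 0.5 * 546 * 4.854e-07 * 7.14286 * 0.6^2
Step 4: Id = 3.41e-04 A

3.41e-04


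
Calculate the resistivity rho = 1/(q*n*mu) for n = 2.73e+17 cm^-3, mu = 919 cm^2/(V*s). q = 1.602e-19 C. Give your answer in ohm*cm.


Step 1: sigma = q * n * mu = 1.602e-19 * 2.73e+17 * 919 = 4.01921e+01 S/cm
Step 2: rho = 1 / sigma = 1 / 4.01921e+01 = 0.02488 ohm*cm

0.02488


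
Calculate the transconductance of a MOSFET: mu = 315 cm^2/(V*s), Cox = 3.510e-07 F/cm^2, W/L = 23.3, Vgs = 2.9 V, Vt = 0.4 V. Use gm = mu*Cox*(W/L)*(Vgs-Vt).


Step 1: Vov = Vgs - Vt = 2.9 - 0.4 = 2.5 V
Step 2: gm = mu * Cox * (W/L) * Vov
Step 3: gm = 315 * 3.510e-07 * 23.3 * 2.5 = 6.44e-03 S

6.44e-03


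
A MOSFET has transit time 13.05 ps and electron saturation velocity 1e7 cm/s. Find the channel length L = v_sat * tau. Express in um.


Step 1: tau in seconds = 13.05 ps * 1e-12 = 1.3050e-11 s
Step 2: L = v_sat * tau = 1e7 * 1.3050e-11 = 1.3050e-04 cm
Step 3: L in um = 1.3050e-04 * 1e4 = 1.305 um

1.305


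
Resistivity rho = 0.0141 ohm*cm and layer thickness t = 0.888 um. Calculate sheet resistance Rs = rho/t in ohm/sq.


Step 1: Convert thickness to cm: t = 0.888 um = 8.8800e-05 cm
Step 2: Rs = rho / t = 0.0141 / 8.8800e-05
Step 3: Rs = 158.8 ohm/sq

158.8


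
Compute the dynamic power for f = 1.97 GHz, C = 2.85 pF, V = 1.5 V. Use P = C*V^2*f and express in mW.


Step 1: V^2 = 1.5^2 = 2.25 V^2
Step 2: P = C*V^2*f = 2.85e-12 F * 2.25 * 1.97e9 Hz
Step 3: P = 1.2632625e-02 W
Step 4: P = 12.633 mW

12.633


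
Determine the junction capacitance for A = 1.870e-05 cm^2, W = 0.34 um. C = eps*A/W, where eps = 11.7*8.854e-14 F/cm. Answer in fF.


Step 1: eps_Si = 11.7 * 8.854e-14 = 1.035918e-12 F/cm
Step 2: W in cm = 0.34 * 1e-4 = 3.40e-05 cm
Step 3: C = 1.035918e-12 * 1.870e-05 / 3.40e-05 = 5.697549e-13 F
Step 4: C = 569.75 fF

569.75


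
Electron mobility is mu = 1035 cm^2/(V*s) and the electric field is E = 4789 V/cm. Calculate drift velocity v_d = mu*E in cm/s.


Step 1: v_d = mu * E
Step 2: v_d = 1035 * 4789 = 4956615
Step 3: v_d = 4.96e+06 cm/s

4.96e+06


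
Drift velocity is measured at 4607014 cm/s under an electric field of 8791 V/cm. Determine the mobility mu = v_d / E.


Step 1: mu = v_d / E
Step 2: mu = 4607014 / 8791
Step 3: mu = 524.06 cm^2/(V*s)

524.06


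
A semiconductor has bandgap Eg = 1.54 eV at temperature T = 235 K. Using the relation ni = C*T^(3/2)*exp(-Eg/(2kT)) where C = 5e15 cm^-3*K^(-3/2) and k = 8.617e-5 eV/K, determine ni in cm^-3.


Step 1: Compute kT = 8.617e-5 * 235 = 0.02024995 eV
Step 2: Exponent = -Eg/(2kT) = -1.54/(2*0.02024995) = -38.02479
Step 3: T^(3/2) = 235^1.5 = 3602.48
Step 4: ni = 5e15 * 3602.48 * exp(-38.02479) = 5.52e+02 cm^-3

5.52e+02


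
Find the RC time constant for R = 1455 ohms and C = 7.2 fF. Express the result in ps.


Step 1: tau = R * C
Step 2: tau = 1455 * 7.2 fF = 1455 * 7.2e-15 F
Step 3: tau = 1.0476e-11 s = 10.476 ps

10.476


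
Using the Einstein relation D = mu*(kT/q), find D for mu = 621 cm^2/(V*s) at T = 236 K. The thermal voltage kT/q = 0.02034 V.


Step 1: D = mu * (kT/q)
Step 2: D = 621 * 0.02034
Step 3: D = 12.63 cm^2/s

12.63


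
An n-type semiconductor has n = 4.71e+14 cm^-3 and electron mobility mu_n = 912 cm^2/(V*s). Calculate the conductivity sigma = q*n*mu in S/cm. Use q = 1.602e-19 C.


Step 1: sigma = q * n * mu
Step 2: sigma = 1.602e-19 * 4.71e+14 * 912
Step 3: sigma = 6.881e-02 S/cm

6.881e-02


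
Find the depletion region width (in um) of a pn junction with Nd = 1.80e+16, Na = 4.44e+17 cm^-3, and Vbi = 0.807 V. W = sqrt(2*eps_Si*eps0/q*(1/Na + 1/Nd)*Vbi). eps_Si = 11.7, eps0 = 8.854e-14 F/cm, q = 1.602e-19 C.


Step 1: 1/Na + 1/Nd = 1/4.44e+17 + 1/1.80e+16 = 5.78078e-17
Step 2: 2*eps*eps0/q = 2*11.7*8.854e-14/1.602e-19 = 1.293281e+07
Step 3: W^2 = 1.293281e+07 * 5.78078e-17 * 0.807 = 6.03327e-10
Step 4: W = sqrt(6.03327e-10) = 2.456e-05 cm = 0.2456 um

0.2456


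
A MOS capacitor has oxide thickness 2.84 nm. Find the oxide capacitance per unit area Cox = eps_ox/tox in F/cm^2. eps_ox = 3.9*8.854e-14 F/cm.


Step 1: eps_ox = 3.9 * 8.854e-14 = 3.45306e-13 F/cm
Step 2: tox in cm = 2.84 nm * 1e-7 = 2.8400e-07 cm
Step 3: Cox = 3.45306e-13 / 2.8400e-07 = 1.22e-06 F/cm^2

1.22e-06


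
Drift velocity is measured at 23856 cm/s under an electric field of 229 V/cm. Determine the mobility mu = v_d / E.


Step 1: mu = v_d / E
Step 2: mu = 23856 / 229
Step 3: mu = 104.17 cm^2/(V*s)

104.17


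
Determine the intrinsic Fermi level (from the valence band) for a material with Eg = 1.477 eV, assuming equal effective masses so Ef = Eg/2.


Step 1: For an intrinsic semiconductor, the Fermi level sits at midgap.
Step 2: Ef = Eg / 2 = 1.477 / 2 = 0.7385 eV

0.7385


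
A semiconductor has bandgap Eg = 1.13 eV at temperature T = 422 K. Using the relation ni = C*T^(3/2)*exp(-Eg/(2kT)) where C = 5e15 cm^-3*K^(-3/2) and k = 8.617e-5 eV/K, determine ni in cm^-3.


Step 1: Compute kT = 8.617e-5 * 422 = 0.03636374 eV
Step 2: Exponent = -Eg/(2kT) = -1.13/(2*0.03636374) = -15.53746
Step 3: T^(3/2) = 422^1.5 = 8668.99
Step 4: ni = 5e15 * 8668.99 * exp(-15.53746) = 7.75e+12 cm^-3

7.75e+12


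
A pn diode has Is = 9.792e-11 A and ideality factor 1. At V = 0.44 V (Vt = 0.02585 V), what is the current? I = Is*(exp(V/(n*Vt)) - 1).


Step 1: V/(n*Vt) = 0.44/(1*0.02585) = 17.0213
Step 2: exp(17.0213) = 2.4675e+07
Step 3: I = 9.792e-11 * (2.4675e+07 - 1) = 2.42e-03 A

2.42e-03


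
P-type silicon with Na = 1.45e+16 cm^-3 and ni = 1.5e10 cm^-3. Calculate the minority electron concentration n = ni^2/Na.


Step 1: Majority hole concentration p ≈ Na = 1.45e+16 cm^-3
Step 2: n = ni^2 / Na = (1.5e10)^2 / 1.45e+16
Step 3: n = 1.55e+04 cm^-3

1.55e+04


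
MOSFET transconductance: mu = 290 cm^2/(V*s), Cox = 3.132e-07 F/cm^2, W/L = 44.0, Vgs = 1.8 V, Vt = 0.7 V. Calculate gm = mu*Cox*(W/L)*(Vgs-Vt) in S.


Step 1: Vov = Vgs - Vt = 1.8 - 0.7 = 1.1 V
Step 2: gm = mu * Cox * (W/L) * Vov
Step 3: gm = 290 * 3.132e-07 * 44.0 * 1.1 = 4.40e-03 S

4.40e-03


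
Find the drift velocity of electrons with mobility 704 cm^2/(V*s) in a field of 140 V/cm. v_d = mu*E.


Step 1: v_d = mu * E
Step 2: v_d = 704 * 140 = 98560
Step 3: v_d = 9.86e+04 cm/s

9.86e+04


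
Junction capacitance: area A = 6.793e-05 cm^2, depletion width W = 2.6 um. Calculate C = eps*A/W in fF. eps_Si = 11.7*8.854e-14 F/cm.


Step 1: eps_Si = 11.7 * 8.854e-14 = 1.035918e-12 F/cm
Step 2: W in cm = 2.6 * 1e-4 = 2.60e-04 cm
Step 3: C = 1.035918e-12 * 6.793e-05 / 2.60e-04 = 2.706535e-13 F
Step 4: C = 270.65 fF

270.65


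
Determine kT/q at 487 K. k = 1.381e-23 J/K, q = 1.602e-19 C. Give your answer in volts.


Step 1: kT = 1.381e-23 * 487 = 6.72547e-21 J
Step 2: Vt = kT/q = 6.72547e-21 / 1.602e-19
Step 3: Vt = 0.04198 V

0.04198


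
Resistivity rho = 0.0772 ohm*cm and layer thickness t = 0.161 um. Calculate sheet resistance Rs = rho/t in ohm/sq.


Step 1: Convert thickness to cm: t = 0.161 um = 1.6100e-05 cm
Step 2: Rs = rho / t = 0.0772 / 1.6100e-05
Step 3: Rs = 4795.0 ohm/sq

4795.0


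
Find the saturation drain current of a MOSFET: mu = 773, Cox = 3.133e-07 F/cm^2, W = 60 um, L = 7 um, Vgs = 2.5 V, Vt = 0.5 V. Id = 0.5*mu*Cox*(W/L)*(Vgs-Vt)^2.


Step 1: Overdrive voltage Vov = Vgs - Vt = 2.5 - 0.5 = 2.0 V
Step 2: W/L = 60/7 = 8.57143
Step 3: Id = 0.5 * 773 * 3.133e-07 * 8.57143 * 2.0^2
Step 4: Id = 4.15e-03 A

4.15e-03


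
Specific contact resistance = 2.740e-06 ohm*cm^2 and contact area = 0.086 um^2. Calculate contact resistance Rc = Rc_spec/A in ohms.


Step 1: Convert area to cm^2: 0.086 um^2 = 8.6000e-10 cm^2
Step 2: Rc = Rc_spec / A = 2.740e-06 / 8.6000e-10
Step 3: Rc = 3.19e+03 ohms

3.19e+03


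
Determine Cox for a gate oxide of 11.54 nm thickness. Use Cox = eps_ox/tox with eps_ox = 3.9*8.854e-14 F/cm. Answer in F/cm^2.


Step 1: eps_ox = 3.9 * 8.854e-14 = 3.45306e-13 F/cm
Step 2: tox in cm = 11.54 nm * 1e-7 = 1.1540e-06 cm
Step 3: Cox = 3.45306e-13 / 1.1540e-06 = 2.99e-07 F/cm^2

2.99e-07


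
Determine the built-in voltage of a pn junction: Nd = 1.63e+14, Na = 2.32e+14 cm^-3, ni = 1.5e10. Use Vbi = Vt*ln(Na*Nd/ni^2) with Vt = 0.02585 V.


Step 1: Compute Na*Nd/ni^2 = 2.32e+14 * 1.63e+14 / (1.5e10)^2 = 1.6807e+08
Step 2: ln(1.6807e+08) = 18.9399
Step 3: Vbi = 0.02585 * 18.9399 = 0.49 V

0.49


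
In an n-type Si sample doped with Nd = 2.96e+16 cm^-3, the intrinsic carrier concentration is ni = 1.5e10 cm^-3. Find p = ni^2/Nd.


Step 1: Since Nd >> ni, n ≈ Nd = 2.96e+16 cm^-3
Step 2: p = ni^2 / n = (1.5e10)^2 / 2.96e+16
Step 3: p = 2.25e20 / 2.96e+16 = 7.60e+03 cm^-3

7.60e+03


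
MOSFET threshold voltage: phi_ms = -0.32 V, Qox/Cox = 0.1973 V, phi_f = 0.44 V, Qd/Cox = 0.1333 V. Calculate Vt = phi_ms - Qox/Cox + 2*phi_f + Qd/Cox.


Step 1: Vt = phi_ms - Qox/Cox + 2*phi_f + Qd/Cox
Step 2: Vt = -0.32 - 0.1973 + 2*0.44 + 0.1333
Step 3: Vt = -0.32 - 0.1973 + 0.88 + 0.1333
Step 4: Vt = 0.496 V

0.496


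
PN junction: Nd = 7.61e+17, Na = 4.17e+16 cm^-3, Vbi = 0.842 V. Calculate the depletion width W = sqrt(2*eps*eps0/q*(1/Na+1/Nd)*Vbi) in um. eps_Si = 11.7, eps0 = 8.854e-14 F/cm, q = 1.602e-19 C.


Step 1: 1/Na + 1/Nd = 1/4.17e+16 + 1/7.61e+17 = 2.52949e-17
Step 2: 2*eps*eps0/q = 2*11.7*8.854e-14/1.602e-19 = 1.293281e+07
Step 3: W^2 = 1.293281e+07 * 2.52949e-17 * 0.842 = 2.75447e-10
Step 4: W = sqrt(2.75447e-10) = 1.660e-05 cm = 0.166 um

0.166


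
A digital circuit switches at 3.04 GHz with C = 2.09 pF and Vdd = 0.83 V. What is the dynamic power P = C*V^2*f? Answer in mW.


Step 1: V^2 = 0.83^2 = 0.6889 V^2
Step 2: P = C*V^2*f = 2.09e-12 F * 0.6889 * 3.04e9 Hz
Step 3: P = 4.37699504e-03 W
Step 4: P = 4.377 mW

4.377


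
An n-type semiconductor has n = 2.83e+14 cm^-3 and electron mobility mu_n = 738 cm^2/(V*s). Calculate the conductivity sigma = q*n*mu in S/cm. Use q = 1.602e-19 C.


Step 1: sigma = q * n * mu
Step 2: sigma = 1.602e-19 * 2.83e+14 * 738
Step 3: sigma = 3.346e-02 S/cm

3.346e-02


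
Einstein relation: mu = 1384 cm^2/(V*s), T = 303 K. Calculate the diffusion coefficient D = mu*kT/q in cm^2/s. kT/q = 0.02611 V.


Step 1: D = mu * (kT/q)
Step 2: D = 1384 * 0.02611
Step 3: D = 36.14 cm^2/s

36.14


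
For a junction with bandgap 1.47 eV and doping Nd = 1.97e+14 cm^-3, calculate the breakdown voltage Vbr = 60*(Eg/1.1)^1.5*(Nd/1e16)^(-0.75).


Step 1: Eg/1.1 = 1.47/1.1 = 1.336364
Step 2: (Eg/1.1)^1.5 = 1.336364^1.5 = 1.544853
Step 3: (Nd/1e16)^(-0.75) = (0.0197)^(-0.75) = 19.017364
Step 4: Vbr = 60 * 1.544853 * 19.017364 = 1762.7 V

1762.7


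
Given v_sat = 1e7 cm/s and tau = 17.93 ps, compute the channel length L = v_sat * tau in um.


Step 1: tau in seconds = 17.93 ps * 1e-12 = 1.7930e-11 s
Step 2: L = v_sat * tau = 1e7 * 1.7930e-11 = 1.7930e-04 cm
Step 3: L in um = 1.7930e-04 * 1e4 = 1.793 um

1.793


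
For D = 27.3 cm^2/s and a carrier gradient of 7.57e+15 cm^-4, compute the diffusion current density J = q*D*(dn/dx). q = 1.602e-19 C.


Step 1: J = q * D * (dn/dx)
Step 2: J = 1.602e-19 * 27.3 * 7.57e+15
Step 3: J = 3.31e-02 A/cm^2

3.31e-02
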